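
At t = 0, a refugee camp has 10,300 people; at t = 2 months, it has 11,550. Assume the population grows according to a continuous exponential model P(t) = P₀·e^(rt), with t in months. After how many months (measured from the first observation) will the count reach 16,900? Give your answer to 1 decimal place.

t ≈ 8.6 months

r = ln(11550/10300) / 2 ≈ 0.057271 per month
t = ln(16900/10300) / r = 0.49517 / 0.057271 ≈ 8.646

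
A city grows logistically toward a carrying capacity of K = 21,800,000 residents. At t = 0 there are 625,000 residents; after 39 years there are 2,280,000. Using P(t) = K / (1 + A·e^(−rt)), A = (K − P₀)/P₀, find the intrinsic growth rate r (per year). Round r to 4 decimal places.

A = (21800000 − 625000)/625000 = 33.88
2280000 = 21800000/(1 + 33.88·e^(−r·39)) → e^(−39r) = (9.5614 − 1)/33.88 = 0.252698
r = −ln(0.252698)/39 = 1.37556/39

r ≈ 0.0353 per year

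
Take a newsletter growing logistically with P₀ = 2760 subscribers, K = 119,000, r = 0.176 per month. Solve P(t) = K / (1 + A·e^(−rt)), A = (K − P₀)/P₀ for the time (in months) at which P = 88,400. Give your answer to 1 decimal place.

A = (119000 − 2760)/2760 = 42.11594
88400 = 119000/(1 + 42.11594·e^(−0.176t)) → 1 + 42.11594·e^(−0.176t) = 1.34615
e^(−0.176t) = 0.008219 → t = ln(121.66828)/0.176 = 4.8013/0.176

t ≈ 27.3 months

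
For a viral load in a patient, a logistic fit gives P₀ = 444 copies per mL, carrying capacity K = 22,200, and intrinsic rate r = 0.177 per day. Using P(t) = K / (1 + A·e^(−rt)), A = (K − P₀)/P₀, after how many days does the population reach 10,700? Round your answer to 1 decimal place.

A = (22200 − 444)/444 = 49
10700 = 22200/(1 + 49·e^(−0.177t)) → 1 + 49·e^(−0.177t) = 2.07477
e^(−0.177t) = 0.021934 → t = ln(45.5913)/0.177 = 3.81972/0.177

t ≈ 21.6 days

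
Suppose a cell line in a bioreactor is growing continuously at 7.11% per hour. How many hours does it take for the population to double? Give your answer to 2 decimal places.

doubling time = ln(2) / |r| = 0.69315 / 0.0711

doubling time ≈ 9.75 hours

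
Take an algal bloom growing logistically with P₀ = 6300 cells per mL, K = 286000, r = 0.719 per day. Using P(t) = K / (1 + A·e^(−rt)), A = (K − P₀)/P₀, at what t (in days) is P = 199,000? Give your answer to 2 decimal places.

t ≈ 6.43 days

A = (286000 − 6300)/6300 = 44.39683
199000 = 286000/(1 + 44.39683·e^(−0.719t)) → 1 + 44.39683·e^(−0.719t) = 1.43719
e^(−0.719t) = 0.009847 → t = ln(101.55136)/0.719 = 4.62056/0.719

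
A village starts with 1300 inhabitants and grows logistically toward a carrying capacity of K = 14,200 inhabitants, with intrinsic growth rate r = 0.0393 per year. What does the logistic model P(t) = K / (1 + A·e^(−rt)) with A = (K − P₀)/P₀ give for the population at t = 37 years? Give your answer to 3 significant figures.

A = (14200 − 1300)/1300 = 9.92308
P(37) = 14200 / (1 + 9.92308·e^(−0.0393·37)) = 14200 / (1 + 9.92308·0.233611)
= 14200 / 3.31814 ≈ 4279.51

≈ 4,280 inhabitants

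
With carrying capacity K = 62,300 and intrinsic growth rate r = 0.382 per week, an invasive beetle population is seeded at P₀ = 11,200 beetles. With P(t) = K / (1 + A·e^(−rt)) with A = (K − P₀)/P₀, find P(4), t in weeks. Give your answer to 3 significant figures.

A = (62300 − 11200)/11200 = 4.5625
P(4) = 62300 / (1 + 4.5625·e^(−0.382·4)) = 62300 / (1 + 4.5625·0.216969)
= 62300 / 1.98992 ≈ 31307.76

≈ 31,300 beetles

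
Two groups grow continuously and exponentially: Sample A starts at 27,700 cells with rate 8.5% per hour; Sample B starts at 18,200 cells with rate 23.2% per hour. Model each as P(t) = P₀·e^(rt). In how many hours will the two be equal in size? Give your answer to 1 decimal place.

27700·e^(0.085t) = 18200·e^(0.232t)
27700/18200 = e^((0.232 − 0.085)t) → ln(1.52198) = 0.147·t
t = 0.42001 / 0.147

t ≈ 2.9 hours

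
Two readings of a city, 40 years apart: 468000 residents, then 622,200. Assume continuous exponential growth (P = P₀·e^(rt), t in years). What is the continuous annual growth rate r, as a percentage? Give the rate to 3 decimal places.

r ≈ 0.712% per year

622200 = 468000 · e^(r·40)
e^(40r) = 622200/468000 = 1.32949
r = ln(1.32949) / 40 = 0.28479 / 40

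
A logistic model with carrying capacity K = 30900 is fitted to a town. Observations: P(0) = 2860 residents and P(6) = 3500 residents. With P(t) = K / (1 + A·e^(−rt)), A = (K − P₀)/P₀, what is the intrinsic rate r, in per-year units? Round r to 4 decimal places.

A = (30900 − 2860)/2860 = 9.8042
3500 = 30900/(1 + 9.8042·e^(−r·6)) → e^(−6r) = (8.82857 − 1)/9.8042 = 0.798492
r = −ln(0.798492)/6 = 0.22503/6

r ≈ 0.0375 per year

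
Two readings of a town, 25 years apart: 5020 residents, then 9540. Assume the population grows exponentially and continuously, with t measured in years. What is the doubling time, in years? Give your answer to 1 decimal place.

r = ln(9540/5020) / 25 = ln(1.9004) / 25 ≈ 0.025683 per year
doubling time = ln 2 / |r| = 0.69315 / 0.025683

doubling time ≈ 27.0 years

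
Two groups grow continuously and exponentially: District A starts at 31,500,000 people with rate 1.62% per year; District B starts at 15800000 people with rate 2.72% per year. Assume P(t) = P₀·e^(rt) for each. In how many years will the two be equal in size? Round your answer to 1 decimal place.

31500000·e^(0.0162t) = 15800000·e^(0.0272t)
31500000/15800000 = e^((0.0272 − 0.0162)t) → ln(1.99367) = 0.011·t
t = 0.68998 / 0.011

t ≈ 62.7 years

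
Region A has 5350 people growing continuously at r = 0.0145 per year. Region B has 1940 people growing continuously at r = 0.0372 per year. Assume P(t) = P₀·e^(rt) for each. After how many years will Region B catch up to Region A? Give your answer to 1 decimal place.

5350·e^(0.0145t) = 1940·e^(0.0372t)
5350/1940 = e^((0.0372 − 0.0145)t) → ln(2.75773) = 0.0227·t
t = 1.01441 / 0.0227

t ≈ 44.7 years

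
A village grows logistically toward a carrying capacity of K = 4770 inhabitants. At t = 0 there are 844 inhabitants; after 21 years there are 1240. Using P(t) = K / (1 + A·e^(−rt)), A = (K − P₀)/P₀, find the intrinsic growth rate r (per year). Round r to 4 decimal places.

r ≈ 0.0234 per year

A = (4770 − 844)/844 = 4.65166
1240 = 4770/(1 + 4.65166·e^(−r·21)) → e^(−21r) = (3.84677 − 1)/4.65166 = 0.611991
r = −ln(0.611991)/21 = 0.49104/21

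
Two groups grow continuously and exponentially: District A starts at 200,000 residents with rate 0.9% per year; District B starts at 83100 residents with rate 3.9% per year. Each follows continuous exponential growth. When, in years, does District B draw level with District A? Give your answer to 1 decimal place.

200000·e^(0.009t) = 83100·e^(0.039t)
200000/83100 = e^((0.039 − 0.009)t) → ln(2.40674) = 0.03·t
t = 0.87827 / 0.03

t ≈ 29.3 years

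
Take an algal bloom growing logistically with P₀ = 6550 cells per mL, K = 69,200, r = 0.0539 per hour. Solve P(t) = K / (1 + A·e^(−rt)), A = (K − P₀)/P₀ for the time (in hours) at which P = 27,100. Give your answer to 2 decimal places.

t ≈ 33.72 hours

A = (69200 − 6550)/6550 = 9.56489
27100 = 69200/(1 + 9.56489·e^(−0.0539t)) → 1 + 9.56489·e^(−0.0539t) = 2.55351
e^(−0.0539t) = 0.162418 → t = ln(6.15697)/0.0539 = 1.81758/0.0539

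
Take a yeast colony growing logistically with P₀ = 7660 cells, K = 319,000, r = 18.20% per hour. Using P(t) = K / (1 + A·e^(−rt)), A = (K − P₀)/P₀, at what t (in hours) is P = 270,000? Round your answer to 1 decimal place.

t ≈ 29.7 hours

A = (319000 − 7660)/7660 = 40.64491
270000 = 319000/(1 + 40.64491·e^(−0.182t)) → 1 + 40.64491·e^(−0.182t) = 1.18148
e^(−0.182t) = 0.004465 → t = ln(223.96174)/0.182 = 5.41148/0.182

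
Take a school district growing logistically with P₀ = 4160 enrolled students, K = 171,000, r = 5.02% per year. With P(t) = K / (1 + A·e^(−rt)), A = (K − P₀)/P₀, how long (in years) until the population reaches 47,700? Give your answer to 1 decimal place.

A = (171000 − 4160)/4160 = 40.10577
47700 = 171000/(1 + 40.10577·e^(−0.0502t)) → 1 + 40.10577·e^(−0.0502t) = 3.58491
e^(−0.0502t) = 0.064452 → t = ln(15.51537)/0.0502 = 2.74183/0.0502

t ≈ 54.6 years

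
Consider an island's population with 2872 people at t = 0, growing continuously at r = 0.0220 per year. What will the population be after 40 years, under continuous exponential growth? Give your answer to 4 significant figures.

≈ 6,924 people

P(40) = 2872 · e^(0.022·40) = 2872 · e^(0.88)
= 2872 · 2.4109 ≈ 6924.1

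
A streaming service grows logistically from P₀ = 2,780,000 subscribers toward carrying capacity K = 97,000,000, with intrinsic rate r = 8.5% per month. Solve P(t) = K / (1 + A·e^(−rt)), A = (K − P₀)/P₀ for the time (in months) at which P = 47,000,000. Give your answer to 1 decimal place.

t ≈ 40.7 months

A = (97000000 − 2780000)/2780000 = 33.89209
47000000 = 97000000/(1 + 33.89209·e^(−0.085t)) → 1 + 33.89209·e^(−0.085t) = 2.06383
e^(−0.085t) = 0.031389 → t = ln(31.85856)/0.085 = 3.46131/0.085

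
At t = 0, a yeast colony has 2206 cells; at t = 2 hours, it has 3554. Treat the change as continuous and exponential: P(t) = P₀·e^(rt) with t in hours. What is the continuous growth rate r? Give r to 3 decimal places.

r ≈ 0.238 per hour

3554 = 2206 · e^(r·2)
e^(2r) = 3554/2206 = 1.61106
r = ln(1.61106) / 2 = 0.47689 / 2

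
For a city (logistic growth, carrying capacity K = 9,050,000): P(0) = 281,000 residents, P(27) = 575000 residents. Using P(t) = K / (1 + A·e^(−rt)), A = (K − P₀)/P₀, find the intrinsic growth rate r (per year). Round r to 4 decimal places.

r ≈ 0.0278 per year

A = (9050000 − 281000)/281000 = 31.20641
575000 = 9050000/(1 + 31.20641·e^(−r·27)) → e^(−27r) = (15.73913 − 1)/31.20641 = 0.472311
r = −ln(0.472311)/27 = 0.75012/27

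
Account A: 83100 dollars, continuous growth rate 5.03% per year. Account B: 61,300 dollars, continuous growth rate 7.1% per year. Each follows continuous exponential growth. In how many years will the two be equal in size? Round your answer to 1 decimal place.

t ≈ 14.7 years

83100·e^(0.0503t) = 61300·e^(0.071t)
83100/61300 = e^((0.071 − 0.0503)t) → ln(1.35563) = 0.0207·t
t = 0.30426 / 0.0207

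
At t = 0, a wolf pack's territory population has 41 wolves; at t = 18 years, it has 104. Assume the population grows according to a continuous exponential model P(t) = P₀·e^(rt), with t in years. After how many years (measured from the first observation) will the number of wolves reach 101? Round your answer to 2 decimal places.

t ≈ 17.43 years

r = ln(104/41) / 18 ≈ 0.051712 per year
t = ln(101/41) / r = 0.90155 / 0.051712 ≈ 17.434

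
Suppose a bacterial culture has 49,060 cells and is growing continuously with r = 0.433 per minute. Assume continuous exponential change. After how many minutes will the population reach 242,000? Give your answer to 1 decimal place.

t ≈ 3.7 minutes

242000 = 49060 · e^(0.433·t)
t = ln(242000/49060) / 0.433 = ln(4.93274) / 0.433 = 1.59589 / 0.433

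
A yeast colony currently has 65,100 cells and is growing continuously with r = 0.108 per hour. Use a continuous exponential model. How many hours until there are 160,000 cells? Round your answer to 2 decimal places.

160000 = 65100 · e^(0.108·t)
t = ln(160000/65100) / 0.108 = ln(2.45776) / 0.108 = 0.89925 / 0.108

t ≈ 8.33 hours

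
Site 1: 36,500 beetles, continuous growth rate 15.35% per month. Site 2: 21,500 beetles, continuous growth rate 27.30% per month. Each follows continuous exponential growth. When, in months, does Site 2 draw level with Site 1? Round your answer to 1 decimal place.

36500·e^(0.1535t) = 21500·e^(0.273t)
36500/21500 = e^((0.273 − 0.1535)t) → ln(1.69767) = 0.1195·t
t = 0.52926 / 0.1195

t ≈ 4.4 months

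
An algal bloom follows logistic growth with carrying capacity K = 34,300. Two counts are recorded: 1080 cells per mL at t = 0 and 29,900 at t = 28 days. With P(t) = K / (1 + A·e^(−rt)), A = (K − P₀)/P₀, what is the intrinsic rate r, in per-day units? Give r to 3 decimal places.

r ≈ 0.191 per day

A = (34300 − 1080)/1080 = 30.75926
29900 = 34300/(1 + 30.75926·e^(−r·28)) → e^(−28r) = (1.14716 − 1)/30.75926 = 0.004784
r = −ln(0.004784)/28 = 5.34245/28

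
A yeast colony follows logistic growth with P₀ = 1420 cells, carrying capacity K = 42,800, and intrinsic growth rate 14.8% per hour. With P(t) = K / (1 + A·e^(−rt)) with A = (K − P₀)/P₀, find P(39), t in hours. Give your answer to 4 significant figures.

A = (42800 − 1420)/1420 = 29.14085
P(39) = 42800 / (1 + 29.14085·e^(−0.148·39)) = 42800 / (1 + 29.14085·0.003114)
= 42800 / 1.09073 ≈ 39239.75

≈ 39,240 cells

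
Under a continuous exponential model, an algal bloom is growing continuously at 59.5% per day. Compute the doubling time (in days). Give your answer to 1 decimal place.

doubling time ≈ 1.2 days

doubling time = ln(2) / |r| = 0.69315 / 0.595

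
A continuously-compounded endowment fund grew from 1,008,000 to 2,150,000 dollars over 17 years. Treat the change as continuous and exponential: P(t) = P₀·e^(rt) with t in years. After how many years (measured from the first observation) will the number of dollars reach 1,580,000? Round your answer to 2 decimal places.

t ≈ 10.09 years

r = ln(2150000/1008000) / 17 ≈ 0.044559 per year
t = ln(1580000/1008000) / r = 0.44946 / 0.044559 ≈ 10.087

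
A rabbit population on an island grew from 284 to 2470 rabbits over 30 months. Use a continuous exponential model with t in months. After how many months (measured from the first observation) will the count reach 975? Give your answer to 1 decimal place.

r = ln(2470/284) / 30 ≈ 0.0721 per month
t = ln(975/284) / r = 1.23346 / 0.0721 ≈ 17.108

t ≈ 17.1 months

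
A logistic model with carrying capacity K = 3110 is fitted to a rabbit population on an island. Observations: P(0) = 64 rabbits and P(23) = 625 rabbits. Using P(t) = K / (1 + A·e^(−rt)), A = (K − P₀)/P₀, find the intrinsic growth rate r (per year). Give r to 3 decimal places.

A = (3110 − 64)/64 = 47.59375
625 = 3110/(1 + 47.59375·e^(−r·23)) → e^(−23r) = (4.976 − 1)/47.59375 = 0.08354
r = −ln(0.08354)/23 = 2.48243/23

r ≈ 0.108 per year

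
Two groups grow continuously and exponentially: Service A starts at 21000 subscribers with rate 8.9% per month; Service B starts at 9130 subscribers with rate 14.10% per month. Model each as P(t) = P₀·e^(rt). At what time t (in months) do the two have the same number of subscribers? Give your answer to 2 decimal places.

21000·e^(0.089t) = 9130·e^(0.141t)
21000/9130 = e^((0.141 − 0.089)t) → ln(2.30011) = 0.052·t
t = 0.83296 / 0.052

t ≈ 16.02 months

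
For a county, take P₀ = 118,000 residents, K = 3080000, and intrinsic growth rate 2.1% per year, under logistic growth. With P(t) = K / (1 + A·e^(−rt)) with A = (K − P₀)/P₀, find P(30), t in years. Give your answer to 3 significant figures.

A = (3080000 − 118000)/118000 = 25.10169
P(30) = 3080000 / (1 + 25.10169·e^(−0.021·30)) = 3080000 / (1 + 25.10169·0.532592)
= 3080000 / 14.36896 ≈ 214350.98

≈ 214,000 residents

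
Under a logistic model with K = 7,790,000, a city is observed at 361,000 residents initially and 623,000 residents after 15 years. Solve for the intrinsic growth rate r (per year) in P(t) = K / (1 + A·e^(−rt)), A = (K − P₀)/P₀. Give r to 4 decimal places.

r ≈ 0.0388 per year

A = (7790000 − 361000)/361000 = 20.57895
623000 = 7790000/(1 + 20.57895·e^(−r·15)) → e^(−15r) = (12.50401 − 1)/20.57895 = 0.559019
r = −ln(0.559019)/15 = 0.58157/15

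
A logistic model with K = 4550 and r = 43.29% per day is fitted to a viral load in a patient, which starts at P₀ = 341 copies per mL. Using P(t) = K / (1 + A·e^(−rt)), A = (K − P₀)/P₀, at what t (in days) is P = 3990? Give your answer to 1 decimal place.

t ≈ 10.3 days

A = (4550 − 341)/341 = 12.34311
3990 = 4550/(1 + 12.34311·e^(−0.4329t)) → 1 + 12.34311·e^(−0.4329t) = 1.14035
e^(−0.4329t) = 0.011371 → t = ln(87.94465)/0.4329 = 4.47671/0.4329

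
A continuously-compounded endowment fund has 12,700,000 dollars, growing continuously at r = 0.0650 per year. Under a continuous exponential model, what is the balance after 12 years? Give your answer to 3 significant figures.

P(12) = 12700000 · e^(0.065·12) = 12700000 · e^(0.78)
= 12700000 · 2.18147 ≈ 27704697.77

≈ 27,700,000 dollars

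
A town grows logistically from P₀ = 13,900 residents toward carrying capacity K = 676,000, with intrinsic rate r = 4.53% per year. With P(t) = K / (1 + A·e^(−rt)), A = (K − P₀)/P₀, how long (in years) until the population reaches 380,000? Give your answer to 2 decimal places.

t ≈ 90.80 years

A = (676000 − 13900)/13900 = 47.63309
380000 = 676000/(1 + 47.63309·e^(−0.0453t)) → 1 + 47.63309·e^(−0.0453t) = 1.77895
e^(−0.0453t) = 0.016353 → t = ln(61.15059)/0.0453 = 4.11334/0.0453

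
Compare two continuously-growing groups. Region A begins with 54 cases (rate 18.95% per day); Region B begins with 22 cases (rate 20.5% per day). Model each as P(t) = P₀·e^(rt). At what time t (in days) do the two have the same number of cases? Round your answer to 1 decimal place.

t ≈ 57.9 days

54·e^(0.1895t) = 22·e^(0.205t)
54/22 = e^((0.205 − 0.1895)t) → ln(2.45455) = 0.0155·t
t = 0.89794 / 0.0155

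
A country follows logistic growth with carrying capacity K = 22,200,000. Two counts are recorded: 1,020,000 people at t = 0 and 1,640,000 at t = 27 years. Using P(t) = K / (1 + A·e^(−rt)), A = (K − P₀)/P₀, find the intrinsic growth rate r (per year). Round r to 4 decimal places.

r ≈ 0.0187 per year

A = (22200000 − 1020000)/1020000 = 20.76471
1640000 = 22200000/(1 + 20.76471·e^(−r·27)) → e^(−27r) = (13.53659 − 1)/20.76471 = 0.603745
r = −ln(0.603745)/27 = 0.5046/27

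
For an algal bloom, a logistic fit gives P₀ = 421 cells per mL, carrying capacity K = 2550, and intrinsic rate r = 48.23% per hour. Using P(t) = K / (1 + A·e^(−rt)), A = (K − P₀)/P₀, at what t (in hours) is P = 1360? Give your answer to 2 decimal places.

A = (2550 − 421)/421 = 5.05701
1360 = 2550/(1 + 5.05701·e^(−0.4823t)) → 1 + 5.05701·e^(−0.4823t) = 1.875
e^(−0.4823t) = 0.173027 → t = ln(5.77944)/0.4823 = 1.75431/0.4823

t ≈ 3.64 hours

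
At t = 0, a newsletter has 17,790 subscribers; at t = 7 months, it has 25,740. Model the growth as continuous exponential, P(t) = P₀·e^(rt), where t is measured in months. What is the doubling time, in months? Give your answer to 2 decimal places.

doubling time ≈ 13.13 months

r = ln(25740/17790) / 7 = ln(1.44688) / 7 ≈ 0.052773 per month
doubling time = ln 2 / |r| = 0.69315 / 0.052773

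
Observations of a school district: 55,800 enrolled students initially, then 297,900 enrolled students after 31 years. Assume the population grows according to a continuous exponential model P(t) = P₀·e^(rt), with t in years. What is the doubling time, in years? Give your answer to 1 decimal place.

doubling time ≈ 12.8 years

r = ln(297900/55800) / 31 = ln(5.33871) / 31 ≈ 0.054032 per year
doubling time = ln 2 / |r| = 0.69315 / 0.054032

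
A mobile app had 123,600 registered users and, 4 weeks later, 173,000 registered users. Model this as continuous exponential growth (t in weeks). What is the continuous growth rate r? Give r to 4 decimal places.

173000 = 123600 · e^(r·4)
e^(4r) = 173000/123600 = 1.39968
r = ln(1.39968) / 4 = 0.33624 / 4

r ≈ 0.0841 per week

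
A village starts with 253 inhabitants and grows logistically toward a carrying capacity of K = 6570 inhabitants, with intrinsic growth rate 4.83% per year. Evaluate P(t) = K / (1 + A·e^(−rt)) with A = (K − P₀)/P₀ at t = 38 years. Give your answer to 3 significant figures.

≈ 1,320 inhabitants

A = (6570 − 253)/253 = 24.96838
P(38) = 6570 / (1 + 24.96838·e^(−0.0483·38)) = 6570 / (1 + 24.96838·0.15955)
= 6570 / 4.9837 ≈ 1318.3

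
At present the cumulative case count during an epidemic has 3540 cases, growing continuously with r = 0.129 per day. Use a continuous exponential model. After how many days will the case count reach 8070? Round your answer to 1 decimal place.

8070 = 3540 · e^(0.129·t)
t = ln(8070/3540) / 0.129 = ln(2.27966) / 0.129 = 0.82403 / 0.129

t ≈ 6.4 days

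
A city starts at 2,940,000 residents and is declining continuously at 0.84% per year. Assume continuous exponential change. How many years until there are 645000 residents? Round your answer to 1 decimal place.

t ≈ 180.6 years

645000 = 2940000 · e^(-0.0084·t)
t = ln(645000/2940000) / -0.0084 = ln(0.21939) / -0.0084 = -1.51691 / -0.0084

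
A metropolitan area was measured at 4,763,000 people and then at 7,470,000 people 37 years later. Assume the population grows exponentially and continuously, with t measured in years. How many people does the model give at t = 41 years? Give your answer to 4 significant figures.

r = ln(7470000/4763000) / 37 ≈ 0.012163 per year
P(41) = 4763000 · e^(0.012163·41) = 4763000 · 1.64653 ≈ 7842404.75

≈ 7,842,000 people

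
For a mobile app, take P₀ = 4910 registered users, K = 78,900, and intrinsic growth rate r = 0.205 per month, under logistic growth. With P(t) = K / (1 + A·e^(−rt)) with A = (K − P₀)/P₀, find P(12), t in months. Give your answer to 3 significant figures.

A = (78900 − 4910)/4910 = 15.06925
P(12) = 78900 / (1 + 15.06925·e^(−0.205·12)) = 78900 / (1 + 15.06925·0.085435)
= 78900 / 2.28744 ≈ 34492.7

≈ 34,500 registered users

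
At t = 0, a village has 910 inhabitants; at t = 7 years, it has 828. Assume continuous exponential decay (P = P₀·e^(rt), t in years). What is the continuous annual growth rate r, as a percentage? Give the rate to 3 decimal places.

r ≈ -1.349% per year

828 = 910 · e^(r·7)
e^(7r) = 828/910 = 0.90989
r = ln(0.90989) / 7 = -0.09443 / 7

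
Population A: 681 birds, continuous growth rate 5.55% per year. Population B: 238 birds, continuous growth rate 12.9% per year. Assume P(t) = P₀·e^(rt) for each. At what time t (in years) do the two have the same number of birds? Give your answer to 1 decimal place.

681·e^(0.0555t) = 238·e^(0.129t)
681/238 = e^((0.129 − 0.0555)t) → ln(2.86134) = 0.0735·t
t = 1.05129 / 0.0735

t ≈ 14.3 years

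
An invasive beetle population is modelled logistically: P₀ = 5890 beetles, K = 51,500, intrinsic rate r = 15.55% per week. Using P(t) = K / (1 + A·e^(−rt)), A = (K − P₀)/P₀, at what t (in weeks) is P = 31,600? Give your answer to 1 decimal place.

A = (51500 − 5890)/5890 = 7.74363
31600 = 51500/(1 + 7.74363·e^(−0.1555t)) → 1 + 7.74363·e^(−0.1555t) = 1.62975
e^(−0.1555t) = 0.081324 → t = ln(12.29642)/0.1555 = 2.50931/0.1555

t ≈ 16.1 weeks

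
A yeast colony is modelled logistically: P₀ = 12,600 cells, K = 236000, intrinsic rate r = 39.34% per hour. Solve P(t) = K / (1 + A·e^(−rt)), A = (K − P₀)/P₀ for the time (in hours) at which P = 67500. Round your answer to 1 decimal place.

t ≈ 5.0 hours

A = (236000 − 12600)/12600 = 17.73016
67500 = 236000/(1 + 17.73016·e^(−0.3934t)) → 1 + 17.73016·e^(−0.3934t) = 3.4963
e^(−0.3934t) = 0.140794 → t = ln(7.10259)/0.3934 = 1.96046/0.3934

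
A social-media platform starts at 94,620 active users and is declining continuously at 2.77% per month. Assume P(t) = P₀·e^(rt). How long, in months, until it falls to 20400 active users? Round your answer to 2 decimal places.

t ≈ 55.39 months

20400 = 94620 · e^(-0.0277·t)
t = ln(20400/94620) / -0.0277 = ln(0.2156) / -0.0277 = -1.53433 / -0.0277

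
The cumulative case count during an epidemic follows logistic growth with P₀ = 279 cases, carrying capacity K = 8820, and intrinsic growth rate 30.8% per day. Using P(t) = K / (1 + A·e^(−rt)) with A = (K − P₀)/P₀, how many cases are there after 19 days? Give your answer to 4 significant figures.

A = (8820 − 279)/279 = 30.6129
P(19) = 8820 / (1 + 30.6129·e^(−0.308·19)) = 8820 / (1 + 30.6129·0.002874)
= 8820 / 1.08799 ≈ 8106.72

≈ 8,107 cases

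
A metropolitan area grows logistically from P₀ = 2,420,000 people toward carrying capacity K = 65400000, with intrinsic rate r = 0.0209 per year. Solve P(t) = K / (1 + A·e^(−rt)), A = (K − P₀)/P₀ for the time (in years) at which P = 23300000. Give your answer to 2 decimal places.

A = (65400000 − 2420000)/2420000 = 26.02479
23300000 = 65400000/(1 + 26.02479·e^(−0.0209t)) → 1 + 26.02479·e^(−0.0209t) = 2.80687
e^(−0.0209t) = 0.069429 → t = ln(14.40327)/0.0209 = 2.66746/0.0209

t ≈ 127.63 years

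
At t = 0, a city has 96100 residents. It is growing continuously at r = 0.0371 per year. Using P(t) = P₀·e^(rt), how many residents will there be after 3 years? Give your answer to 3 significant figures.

P(3) = 96100 · e^(0.0371·3) = 96100 · e^(0.1113)
= 96100 · 1.11773 ≈ 107413.87

≈ 107,000 residents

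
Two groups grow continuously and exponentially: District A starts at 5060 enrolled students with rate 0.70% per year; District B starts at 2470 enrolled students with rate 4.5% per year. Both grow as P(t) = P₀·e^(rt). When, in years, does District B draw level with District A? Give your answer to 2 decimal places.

5060·e^(0.007t) = 2470·e^(0.045t)
5060/2470 = e^((0.045 − 0.007)t) → ln(2.04858) = 0.038·t
t = 0.71715 / 0.038

t ≈ 18.87 years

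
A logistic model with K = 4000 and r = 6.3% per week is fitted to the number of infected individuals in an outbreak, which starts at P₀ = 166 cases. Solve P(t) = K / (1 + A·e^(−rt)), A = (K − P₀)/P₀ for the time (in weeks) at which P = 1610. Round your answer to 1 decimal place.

A = (4000 − 166)/166 = 23.09639
1610 = 4000/(1 + 23.09639·e^(−0.063t)) → 1 + 23.09639·e^(−0.063t) = 2.48447
e^(−0.063t) = 0.064273 → t = ln(15.55865)/0.063 = 2.74462/0.063

t ≈ 43.6 weeks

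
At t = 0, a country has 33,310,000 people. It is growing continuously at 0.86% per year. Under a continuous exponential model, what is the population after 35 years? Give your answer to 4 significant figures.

≈ 45,010,000 people

P(35) = 33310000 · e^(0.0086·35) = 33310000 · e^(0.301)
= 33310000 · 1.35121 ≈ 45008783.17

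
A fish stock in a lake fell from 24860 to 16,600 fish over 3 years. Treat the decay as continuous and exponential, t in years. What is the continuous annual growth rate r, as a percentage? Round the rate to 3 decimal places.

16600 = 24860 · e^(r·3)
e^(3r) = 16600/24860 = 0.66774
r = ln(0.66774) / 3 = -0.40386 / 3

r ≈ -13.462% per year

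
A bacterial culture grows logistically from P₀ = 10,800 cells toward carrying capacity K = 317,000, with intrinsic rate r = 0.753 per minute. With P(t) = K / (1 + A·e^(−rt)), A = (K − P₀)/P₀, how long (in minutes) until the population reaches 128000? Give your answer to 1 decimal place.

A = (317000 − 10800)/10800 = 28.35185
128000 = 317000/(1 + 28.35185·e^(−0.753t)) → 1 + 28.35185·e^(−0.753t) = 2.47656
e^(−0.753t) = 0.05208 → t = ln(19.20125)/0.753 = 2.95498/0.753

t ≈ 3.9 minutes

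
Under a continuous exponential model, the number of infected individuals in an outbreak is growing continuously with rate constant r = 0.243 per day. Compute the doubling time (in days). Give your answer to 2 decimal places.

doubling time = ln(2) / |r| = 0.69315 / 0.243

doubling time ≈ 2.85 days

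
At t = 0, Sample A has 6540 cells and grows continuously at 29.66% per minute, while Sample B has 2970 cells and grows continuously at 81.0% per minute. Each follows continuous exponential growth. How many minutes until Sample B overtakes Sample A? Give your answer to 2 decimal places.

t ≈ 1.54 minutes

6540·e^(0.2966t) = 2970·e^(0.81t)
6540/2970 = e^((0.81 − 0.2966)t) → ln(2.20202) = 0.5134·t
t = 0.78938 / 0.5134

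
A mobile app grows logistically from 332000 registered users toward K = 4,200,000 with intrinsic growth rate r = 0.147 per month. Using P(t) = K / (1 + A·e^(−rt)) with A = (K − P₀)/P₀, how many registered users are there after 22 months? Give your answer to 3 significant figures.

A = (4200000 − 332000)/332000 = 11.6506
P(22) = 4200000 / (1 + 11.6506·e^(−0.147·22)) = 4200000 / (1 + 11.6506·0.0394)
= 4200000 / 1.45903 ≈ 2878627.01

≈ 2,880,000 registered users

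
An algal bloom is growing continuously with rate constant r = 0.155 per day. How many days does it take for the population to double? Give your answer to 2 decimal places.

doubling time ≈ 4.47 days

doubling time = ln(2) / |r| = 0.69315 / 0.155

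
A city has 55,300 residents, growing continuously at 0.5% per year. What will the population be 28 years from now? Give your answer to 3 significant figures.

P(28) = 55300 · e^(0.005·28) = 55300 · e^(0.14)
= 55300 · 1.15027 ≈ 63610.14

≈ 63,600 residents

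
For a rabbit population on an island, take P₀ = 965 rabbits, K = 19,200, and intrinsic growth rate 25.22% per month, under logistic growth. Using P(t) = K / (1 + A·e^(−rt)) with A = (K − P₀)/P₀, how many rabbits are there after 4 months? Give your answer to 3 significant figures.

A = (19200 − 965)/965 = 18.89637
P(4) = 19200 / (1 + 18.89637·e^(−0.2522·4)) = 19200 / (1 + 18.89637·0.364656)
= 19200 / 7.89068 ≈ 2433.25

≈ 2,430 rabbits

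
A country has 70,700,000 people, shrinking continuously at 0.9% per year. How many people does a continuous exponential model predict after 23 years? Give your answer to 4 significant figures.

≈ 57,480,000 people

P(23) = 70700000 · e^(-0.009·23) = 70700000 · e^(-0.207)
= 70700000 · 0.81302 ≈ 57480489.25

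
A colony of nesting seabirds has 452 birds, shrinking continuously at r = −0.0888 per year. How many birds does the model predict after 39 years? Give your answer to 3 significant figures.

P(39) = 452 · e^(-0.0888·39) = 452 · e^(-3.4632)
= 452 · 0.03133 ≈ 14.16

≈ 14.2 birds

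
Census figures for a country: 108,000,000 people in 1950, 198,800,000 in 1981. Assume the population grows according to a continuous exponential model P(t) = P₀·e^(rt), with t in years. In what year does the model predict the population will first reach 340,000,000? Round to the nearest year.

r = ln(198800000/108000000) / 31 = 0.61017/31 ≈ 0.019683 per year
t = ln(340000000/108000000) / r = 1.14681/0.019683 ≈ 58.26 years after 1950

year 2008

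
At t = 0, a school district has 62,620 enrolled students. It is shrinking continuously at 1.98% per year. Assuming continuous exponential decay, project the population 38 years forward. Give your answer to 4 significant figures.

P(38) = 62620 · e^(-0.0198·38) = 62620 · e^(-0.7524)
= 62620 · 0.47123 ≈ 29508.69

≈ 29,510 enrolled students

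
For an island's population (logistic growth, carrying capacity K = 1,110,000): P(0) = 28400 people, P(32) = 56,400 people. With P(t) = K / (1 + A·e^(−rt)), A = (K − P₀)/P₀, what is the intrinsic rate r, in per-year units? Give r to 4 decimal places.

A = (1110000 − 28400)/28400 = 38.08451
56400 = 1110000/(1 + 38.08451·e^(−r·32)) → e^(−32r) = (19.68085 − 1)/38.08451 = 0.490511
r = −ln(0.490511)/32 = 0.71231/32

r ≈ 0.0223 per year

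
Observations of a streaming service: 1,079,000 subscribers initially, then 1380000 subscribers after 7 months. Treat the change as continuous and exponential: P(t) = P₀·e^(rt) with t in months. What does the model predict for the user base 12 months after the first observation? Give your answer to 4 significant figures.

≈ 1,645,000 subscribers

r = ln(1380000/1079000) / 7 ≈ 0.03515 per month
P(12) = 1079000 · e^(0.03515·12) = 1079000 · 1.5247 ≈ 1645151.79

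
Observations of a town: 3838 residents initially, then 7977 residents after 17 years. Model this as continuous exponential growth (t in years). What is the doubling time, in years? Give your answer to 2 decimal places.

r = ln(7977/3838) / 17 = ln(2.07843) / 17 ≈ 0.043036 per year
doubling time = ln 2 / |r| = 0.69315 / 0.043036

doubling time ≈ 16.11 years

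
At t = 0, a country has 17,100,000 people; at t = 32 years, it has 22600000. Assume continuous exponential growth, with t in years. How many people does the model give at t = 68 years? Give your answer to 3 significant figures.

r = ln(22600000/17100000) / 32 ≈ 0.008715 per year
P(68) = 17100000 · e^(0.008715·68) = 17100000 · 1.80869 ≈ 30928567.75

≈ 30,900,000 people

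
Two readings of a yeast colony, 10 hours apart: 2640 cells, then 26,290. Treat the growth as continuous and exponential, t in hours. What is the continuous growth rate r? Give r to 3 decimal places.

26290 = 2640 · e^(r·10)
e^(10r) = 26290/2640 = 9.95833
r = ln(9.95833) / 10 = 2.29841 / 10

r ≈ 0.230 per hour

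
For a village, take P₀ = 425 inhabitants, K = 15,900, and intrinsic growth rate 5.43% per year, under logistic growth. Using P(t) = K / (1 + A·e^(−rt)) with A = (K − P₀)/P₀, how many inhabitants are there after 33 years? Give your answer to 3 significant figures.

≈ 2,250 inhabitants

A = (15900 − 425)/425 = 36.41176
P(33) = 15900 / (1 + 36.41176·e^(−0.0543·33)) = 15900 / (1 + 36.41176·0.166643)
= 15900 / 7.06777 ≈ 2249.65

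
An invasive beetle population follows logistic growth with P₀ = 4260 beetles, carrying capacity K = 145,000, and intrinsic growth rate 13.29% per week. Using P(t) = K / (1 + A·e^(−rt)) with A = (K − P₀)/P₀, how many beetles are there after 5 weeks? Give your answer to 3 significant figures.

≈ 8,060 beetles

A = (145000 − 4260)/4260 = 33.03756
P(5) = 145000 / (1 + 33.03756·e^(−0.1329·5)) = 145000 / (1 + 33.03756·0.514531)
= 145000 / 17.99884 ≈ 8056.08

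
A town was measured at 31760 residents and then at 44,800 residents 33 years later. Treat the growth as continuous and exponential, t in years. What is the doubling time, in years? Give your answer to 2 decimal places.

doubling time ≈ 66.49 years

r = ln(44800/31760) / 33 = ln(1.41058) / 33 ≈ 0.010424 per year
doubling time = ln 2 / |r| = 0.69315 / 0.010424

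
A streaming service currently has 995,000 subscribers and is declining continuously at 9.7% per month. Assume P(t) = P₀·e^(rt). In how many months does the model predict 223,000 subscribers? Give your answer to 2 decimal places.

223000 = 995000 · e^(-0.097·t)
t = ln(223000/995000) / -0.097 = ln(0.22412) / -0.097 = -1.49557 / -0.097

t ≈ 15.42 months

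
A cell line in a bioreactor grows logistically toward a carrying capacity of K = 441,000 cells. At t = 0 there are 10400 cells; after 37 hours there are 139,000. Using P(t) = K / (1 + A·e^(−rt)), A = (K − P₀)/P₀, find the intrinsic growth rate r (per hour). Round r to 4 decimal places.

A = (441000 − 10400)/10400 = 41.40385
139000 = 441000/(1 + 41.40385·e^(−r·37)) → e^(−37r) = (3.17266 − 1)/41.40385 = 0.052475
r = −ln(0.052475)/37 = 2.94742/37

r ≈ 0.0797 per hour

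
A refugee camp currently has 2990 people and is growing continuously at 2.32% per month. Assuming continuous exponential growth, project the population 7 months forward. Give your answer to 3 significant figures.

≈ 3,520 people

P(7) = 2990 · e^(0.0232·7) = 2990 · e^(0.1624)
= 2990 · 1.17633 ≈ 3517.23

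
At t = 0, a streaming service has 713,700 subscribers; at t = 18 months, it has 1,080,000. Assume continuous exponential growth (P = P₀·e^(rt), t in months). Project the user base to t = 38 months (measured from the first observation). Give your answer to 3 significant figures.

≈ 1,710,000 subscribers

r = ln(1080000/713700) / 18 ≈ 0.023014 per month
P(38) = 713700 · e^(0.023014·38) = 713700 · 2.39776 ≈ 1711282.06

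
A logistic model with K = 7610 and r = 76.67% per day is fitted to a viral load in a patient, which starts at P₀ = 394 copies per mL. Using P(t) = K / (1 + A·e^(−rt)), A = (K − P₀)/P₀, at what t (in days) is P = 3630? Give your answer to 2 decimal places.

t ≈ 3.67 days

A = (7610 − 394)/394 = 18.31472
3630 = 7610/(1 + 18.31472·e^(−0.7667t)) → 1 + 18.31472·e^(−0.7667t) = 2.09642
e^(−0.7667t) = 0.059865 → t = ln(16.70413)/0.7667 = 2.81566/0.7667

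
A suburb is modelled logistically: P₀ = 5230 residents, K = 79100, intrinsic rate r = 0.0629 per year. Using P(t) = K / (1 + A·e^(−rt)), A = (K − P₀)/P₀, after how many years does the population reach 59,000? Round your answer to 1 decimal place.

A = (79100 − 5230)/5230 = 14.12428
59000 = 79100/(1 + 14.12428·e^(−0.0629t)) → 1 + 14.12428·e^(−0.0629t) = 1.34068
e^(−0.0629t) = 0.02412 → t = ln(41.45934)/0.0629 = 3.72471/0.0629

t ≈ 59.2 years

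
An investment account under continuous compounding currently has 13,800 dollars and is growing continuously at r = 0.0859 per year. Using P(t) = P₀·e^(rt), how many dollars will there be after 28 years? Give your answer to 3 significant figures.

P(28) = 13800 · e^(0.0859·28) = 13800 · e^(2.4052)
= 13800 · 11.08065 ≈ 152912.92

≈ 153,000 dollars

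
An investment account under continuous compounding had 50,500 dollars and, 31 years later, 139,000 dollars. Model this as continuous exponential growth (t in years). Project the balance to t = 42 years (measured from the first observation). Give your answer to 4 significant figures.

≈ 199,100 dollars

r = ln(139000/50500) / 31 ≈ 0.032661 per year
P(42) = 50500 · e^(0.032661·42) = 50500 · 3.94234 ≈ 199088.28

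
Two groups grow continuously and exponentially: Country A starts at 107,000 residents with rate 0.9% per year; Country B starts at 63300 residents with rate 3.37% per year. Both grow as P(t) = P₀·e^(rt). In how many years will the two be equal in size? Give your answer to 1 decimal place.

107000·e^(0.009t) = 63300·e^(0.0337t)
107000/63300 = e^((0.0337 − 0.009)t) → ln(1.69036) = 0.0247·t
t = 0.52494 / 0.0247

t ≈ 21.3 years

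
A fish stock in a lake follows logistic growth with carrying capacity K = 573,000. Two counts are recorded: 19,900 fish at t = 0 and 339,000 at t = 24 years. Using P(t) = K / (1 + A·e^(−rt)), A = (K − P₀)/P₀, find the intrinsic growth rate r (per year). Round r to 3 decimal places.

A = (573000 − 19900)/19900 = 27.79397
339000 = 573000/(1 + 27.79397·e^(−r·24)) → e^(−24r) = (1.69027 − 1)/27.79397 = 0.024835
r = −ln(0.024835)/24 = 3.6955/24

r ≈ 0.154 per year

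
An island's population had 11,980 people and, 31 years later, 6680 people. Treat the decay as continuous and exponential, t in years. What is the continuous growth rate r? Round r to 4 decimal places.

6680 = 11980 · e^(r·31)
e^(31r) = 6680/11980 = 0.5576
r = ln(0.5576) / 31 = -0.58412 / 31

r ≈ -0.0188 per year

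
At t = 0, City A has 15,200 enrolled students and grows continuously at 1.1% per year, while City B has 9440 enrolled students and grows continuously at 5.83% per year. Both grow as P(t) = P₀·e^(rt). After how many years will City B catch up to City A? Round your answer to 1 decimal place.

15200·e^(0.011t) = 9440·e^(0.0583t)
15200/9440 = e^((0.0583 − 0.011)t) → ln(1.61017) = 0.0473·t
t = 0.47634 / 0.0473

t ≈ 10.1 years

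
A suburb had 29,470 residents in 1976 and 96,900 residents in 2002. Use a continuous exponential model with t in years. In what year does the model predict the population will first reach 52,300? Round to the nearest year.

year 1989

r = ln(96900/29470) / 26 = 1.19031/26 ≈ 0.045781 per year
t = ln(52300/29470) / r = 0.57362/0.045781 ≈ 12.53 years after 1976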